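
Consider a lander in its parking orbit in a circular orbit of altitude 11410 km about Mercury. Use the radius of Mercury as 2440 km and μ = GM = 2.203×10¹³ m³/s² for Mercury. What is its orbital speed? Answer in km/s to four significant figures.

r = 2440 + 11410 = 13850 km = 1.3850×10⁷ m.
For a circular orbit v = √(μ/r) = √(2.203×10¹³ / 1.385×10⁷) = √(1.591×10⁶) = 1261 m/s.
That is 1.261 km/s.

v ≈ 1.261 km/s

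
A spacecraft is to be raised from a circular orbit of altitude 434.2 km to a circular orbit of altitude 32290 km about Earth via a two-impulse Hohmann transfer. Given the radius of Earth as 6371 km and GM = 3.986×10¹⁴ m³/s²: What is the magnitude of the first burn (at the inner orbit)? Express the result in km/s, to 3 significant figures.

Δv ≈ 2.33 km/s

r₁ = 6371 + 434.2 = 6805.2 km = 6.8052×10⁶ m.
r₂ = 6371 + 32290 = 38661 km = 3.8661×10⁷ m.
Transfer ellipse a_t = (r₁ + r₂)/2 = 2.273×10⁷ m.
At r₁: circular v_c1 = √(μ/r₁) = 7653 m/s; transfer-perigee v_p = √[μ(2/r₁ − 1/a_t)] = 9981 m/s.
Δv₁ = v_p − v_c1 = 2327 m/s.
= 2.327 km/s.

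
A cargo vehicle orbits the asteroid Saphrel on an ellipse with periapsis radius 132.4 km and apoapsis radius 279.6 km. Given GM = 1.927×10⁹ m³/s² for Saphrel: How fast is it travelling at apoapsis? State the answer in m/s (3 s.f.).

v ≈ 66.6 m/s

Semi-major axis a = (r_p + r_a)/2 = 206.00 km = 2.060×10⁵ m.
Vis-viva: v² = μ(2/r − 1/a) = 1.927×10⁹ × (7.153×10⁻⁶ − 4.854×10⁻⁶) = 4.430×10³ m²/s².
v = 66.56 m/s.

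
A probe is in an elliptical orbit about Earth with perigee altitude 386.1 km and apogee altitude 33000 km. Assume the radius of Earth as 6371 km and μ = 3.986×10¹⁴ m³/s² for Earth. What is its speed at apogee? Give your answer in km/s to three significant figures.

r_p = 6371 + 386.1 = 6757.1 km = 6.7571×10⁶ m.
r_a = 6371 + 33000 = 39371 km = 3.9371×10⁷ m.
Semi-major axis a = (r_p + r_a)/2 = 23064 km = 2.306×10⁷ m.
Vis-viva: v² = μ(2/r − 1/a) = 3.986×10¹⁴ × (5.080×10⁻⁸ − 4.336×10⁻⁸) = 2.966×10⁶ m²/s².
v = 1722 m/s = 1.722 km/s.

v ≈ 1.72 km/s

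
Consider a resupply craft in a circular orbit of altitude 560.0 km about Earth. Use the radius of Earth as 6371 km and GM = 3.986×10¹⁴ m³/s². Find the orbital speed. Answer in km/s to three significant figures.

v ≈ 7.58 km/s

r = 6371 + 560.0 = 6931.0 km = 6.9310×10⁶ m.
For a circular orbit v = √(μ/r) = √(3.986×10¹⁴ / 6.931×10⁶) = √(5.751×10⁷) = 7584 m/s.
That is 7.584 km/s.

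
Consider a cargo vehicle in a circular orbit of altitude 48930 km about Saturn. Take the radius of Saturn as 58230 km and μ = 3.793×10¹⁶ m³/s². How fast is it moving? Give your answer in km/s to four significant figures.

v ≈ 18.81 km/s

r = 58230 + 48930 = 107160 km = 1.0716×10⁸ m.
For a circular orbit v = √(μ/r) = √(3.793×10¹⁶ / 1.072×10⁸) = √(3.540×10⁸) = 18810 m/s.
That is 18.81 km/s.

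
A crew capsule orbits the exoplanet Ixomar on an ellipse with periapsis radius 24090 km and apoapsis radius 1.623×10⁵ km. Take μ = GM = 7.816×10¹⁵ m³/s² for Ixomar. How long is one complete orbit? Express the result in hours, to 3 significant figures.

T ≈ 17.8 hours

Semi-major axis a = (r_p + r_a)/2 = (24090 + 1.6230×10⁵)/2 = 93195 km = 9.320×10⁷ m.
By Kepler's third law T = 2π√(a³/μ) = 2π × 1.018×10⁴ = 6.394×10⁴ s.
= 17.76 hours.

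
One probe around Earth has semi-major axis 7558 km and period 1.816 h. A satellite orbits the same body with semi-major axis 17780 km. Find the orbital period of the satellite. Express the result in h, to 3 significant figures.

Kepler's third law: T² ∝ a³, so T₂ = T₁ (a₂/a₁)^(3/2).
a₂/a₁ = 2.352, (a₂/a₁)^(3/2) = 3.608.
T₂ = 1.816 × 3.608 = 6.552 h.

T₂ ≈ 6.55 h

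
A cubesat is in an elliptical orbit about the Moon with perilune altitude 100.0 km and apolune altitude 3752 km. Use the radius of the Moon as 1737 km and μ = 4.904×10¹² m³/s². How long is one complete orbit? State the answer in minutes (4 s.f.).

T ≈ 331.5 minutes

r_p = 1737 + 100.0 = 1837.0 km = 1.8370×10⁶ m.
r_a = 1737 + 3752 = 5489.0 km = 5.4890×10⁶ m.
Semi-major axis a = (r_p + r_a)/2 = (1837.0 + 5489.0)/2 = 3663.0 km = 3.663×10⁶ m.
By Kepler's third law T = 2π√(a³/μ) = 2π × 3.166×10³ = 1.989×10⁴ s.
= 331.5 minutes.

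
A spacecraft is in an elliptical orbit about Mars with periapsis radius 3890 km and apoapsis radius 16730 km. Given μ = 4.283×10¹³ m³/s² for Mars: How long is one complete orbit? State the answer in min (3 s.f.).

T ≈ 530 min

Semi-major axis a = (r_p + r_a)/2 = (3890.0 + 16730)/2 = 10310 km = 1.031×10⁷ m.
By Kepler's third law T = 2π√(a³/μ) = 2π × 5.058×10³ = 3.178×10⁴ s.
= 529.7 min.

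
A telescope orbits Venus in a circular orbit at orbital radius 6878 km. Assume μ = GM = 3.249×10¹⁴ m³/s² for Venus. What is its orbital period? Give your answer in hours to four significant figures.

T ≈ 1.747 hours

r = 6878 km = 6.878×10⁶ m.
Kepler's third law: T = 2π√(r³/μ) = 2π√((6.878×10⁶)³ / 3.249×10¹⁴).
r³/μ = 1.001×10⁶ s², so T = 2π × 1.001×10³ = 6.288×10³ s.
Converting: 6.288×10³ s ÷ 3600 = 1.747 hours.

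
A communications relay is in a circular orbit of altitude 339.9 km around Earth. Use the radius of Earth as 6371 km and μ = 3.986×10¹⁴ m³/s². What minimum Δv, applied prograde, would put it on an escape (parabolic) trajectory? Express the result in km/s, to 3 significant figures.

Δv ≈ 3.19 km/s

r = 6371 + 339.9 = 6710.9 km = 6.7109×10⁶ m.
Circular speed v_c = √(μ/r) = 7707 m/s.
Escape speed v_esc = √(2μ/r) = √2 × v_c = 10900 m/s.
Δv = v_esc − v_c = 3192 m/s = 3.192 km/s.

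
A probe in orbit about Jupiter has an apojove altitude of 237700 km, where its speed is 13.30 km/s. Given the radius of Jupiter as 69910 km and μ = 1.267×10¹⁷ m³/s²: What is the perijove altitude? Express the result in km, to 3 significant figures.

r_a = 69910 + 237700 = 3.0761×10⁵ km = 3.076×10⁸ m.
Specific energy ε = v²/2 − μ/r = -3.234×10⁸ J/kg, so a = −μ/(2ε) = 1.959×10⁸ m.
The apsides satisfy r_p + r_a = 2a, so the perijove radius is 2a − r_a = 8.412×10⁷ m = 84116 km.
Perijove altitude = 84116 − 69910 = 14206 km.

perijove altitude ≈ 14200 km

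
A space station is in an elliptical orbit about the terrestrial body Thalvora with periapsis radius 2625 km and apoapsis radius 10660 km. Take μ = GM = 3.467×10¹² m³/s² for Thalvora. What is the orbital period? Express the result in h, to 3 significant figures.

Semi-major axis a = (r_p + r_a)/2 = (2625.0 + 10660)/2 = 6642.5 km = 6.642×10⁶ m.
By Kepler's third law T = 2π√(a³/μ) = 2π × 9.194×10³ = 5.777×10⁴ s.
= 16.05 h.

T ≈ 16.0 h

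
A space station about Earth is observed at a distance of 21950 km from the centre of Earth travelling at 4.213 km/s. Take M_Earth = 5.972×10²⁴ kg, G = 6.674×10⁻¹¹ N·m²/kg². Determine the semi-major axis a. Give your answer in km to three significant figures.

a ≈ 21500 km

μ = GM = 6.674×10⁻¹¹ × 5.972×10²⁴ = 3.986×10¹⁴ m³/s².
r = 2.195×10⁷ m.
Vis-viva rearranged: 1/a = 2/r − v²/μ = 9.112×10⁻⁸ − 4.453×10⁻⁸ = 4.658×10⁻⁸ m⁻¹.
a = 2.147×10⁷ m = 21467 km.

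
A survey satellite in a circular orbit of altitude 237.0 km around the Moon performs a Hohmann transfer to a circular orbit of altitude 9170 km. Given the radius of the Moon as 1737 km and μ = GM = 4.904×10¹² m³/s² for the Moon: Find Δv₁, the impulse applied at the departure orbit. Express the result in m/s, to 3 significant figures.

r₁ = 1737 + 237.0 = 1974.0 km = 1.9740×10⁶ m.
r₂ = 1737 + 9170 = 10907 km = 1.0907×10⁷ m.
Transfer ellipse a_t = (r₁ + r₂)/2 = 6.440×10⁶ m.
At r₁: circular v_c1 = √(μ/r₁) = 1576 m/s; transfer-perilune v_p = √[μ(2/r₁ − 1/a_t)] = 2051 m/s.
Δv₁ = v_p − v_c1 = 475.0 m/s.

Δv ≈ 475 m/s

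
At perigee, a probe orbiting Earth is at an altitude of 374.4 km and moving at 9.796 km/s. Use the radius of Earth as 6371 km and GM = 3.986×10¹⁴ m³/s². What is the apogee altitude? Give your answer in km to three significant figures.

apogee altitude ≈ 22800 km

r_p = 6371 + 374.4 = 6745.4 km = 6.745×10⁶ m.
Specific energy ε = v²/2 − μ/r = -1.111×10⁷ J/kg, so a = −μ/(2ε) = 1.794×10⁷ m.
The apsides satisfy r_p + r_a = 2a, so the apogee radius is 2a − r_p = 2.913×10⁷ m = 29128 km.
Apogee altitude = 29128 − 6371 = 22757 km.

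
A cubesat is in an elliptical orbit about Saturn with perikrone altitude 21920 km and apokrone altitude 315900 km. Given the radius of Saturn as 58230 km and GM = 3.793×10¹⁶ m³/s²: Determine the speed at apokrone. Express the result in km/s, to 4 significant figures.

r_p = 58230 + 21920 = 80150 km = 8.0150×10⁷ m.
r_a = 58230 + 315900 = 374130 km = 3.7413×10⁸ m.
Semi-major axis a = (r_p + r_a)/2 = 2.2714×10⁵ km = 2.271×10⁸ m.
Vis-viva: v² = μ(2/r − 1/a) = 3.793×10¹⁶ × (5.346×10⁻⁹ − 4.403×10⁻⁹) = 3.577×10⁷ m²/s².
v = 5981 m/s = 5.981 km/s.

v ≈ 5.981 km/s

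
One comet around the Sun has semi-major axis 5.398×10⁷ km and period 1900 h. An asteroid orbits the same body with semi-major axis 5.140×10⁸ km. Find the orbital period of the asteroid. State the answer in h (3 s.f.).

Kepler's third law: T² ∝ a³, so T₂ = T₁ (a₂/a₁)^(3/2).
a₂/a₁ = 9.522, (a₂/a₁)^(3/2) = 29.38.
T₂ = 1900 × 29.38 = 55830 h.

T₂ ≈ 55800 h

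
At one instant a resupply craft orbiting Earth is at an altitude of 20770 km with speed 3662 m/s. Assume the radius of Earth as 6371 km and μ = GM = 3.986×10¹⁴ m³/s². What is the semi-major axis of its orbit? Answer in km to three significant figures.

r = 6371 + 20770 = 27141 km = 2.714×10⁷ m.
Specific orbital energy ε = v²/2 − μ/r = (3662)²/2 − 3.986×10¹⁴/2.714×10⁷ = -7.981×10⁶ J/kg.
Since ε = −μ/(2a), a = −μ/(2ε) = 2.497×10⁷ m = 24971 km.

a ≈ 25000 km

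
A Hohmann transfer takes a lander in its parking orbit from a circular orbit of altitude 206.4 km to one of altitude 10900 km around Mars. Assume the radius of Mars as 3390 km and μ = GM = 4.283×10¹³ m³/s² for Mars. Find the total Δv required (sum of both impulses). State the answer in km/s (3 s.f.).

Δv_total ≈ 1.54 km/s

r₁ = 3390 + 206.4 = 3596.4 km = 3.5964×10⁶ m.
r₂ = 3390 + 10900 = 14290 km = 1.4290×10⁷ m.
Transfer ellipse a_t = (r₁ + r₂)/2 = 8.943×10⁶ m.
At r₁: circular v_c1 = √(μ/r₁) = 3451 m/s; transfer-periapsis v_p = √[μ(2/r₁ − 1/a_t)] = 4362 m/s.
Δv₁ = v_p − v_c1 = 911.3 m/s.
At r₂: circular v_c2 = √(μ/r₂) = 1731 m/s; transfer-apoapsis v_a = √[μ(2/r₂ − 1/a_t)] = 1098 m/s.
Δv₂ = v_c2 − v_a = 633.4 m/s.
Total Δv = Δv₁ + Δv₂ = 1545 m/s = 1.545 km/s.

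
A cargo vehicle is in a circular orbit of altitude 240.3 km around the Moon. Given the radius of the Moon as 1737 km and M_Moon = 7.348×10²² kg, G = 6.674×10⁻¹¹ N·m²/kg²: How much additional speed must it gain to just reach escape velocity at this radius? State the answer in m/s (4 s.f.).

μ = GM = 6.674×10⁻¹¹ × 7.348×10²² = 4.904×10¹² m³/s².
r = 1737 + 240.3 = 1977.3 km = 1.9773×10⁶ m.
Circular speed v_c = √(μ/r) = 1575 m/s.
Escape speed v_esc = √(2μ/r) = √2 × v_c = 2227 m/s.
Δv = v_esc − v_c = 652.3 m/s.

Δv ≈ 652.3 m/s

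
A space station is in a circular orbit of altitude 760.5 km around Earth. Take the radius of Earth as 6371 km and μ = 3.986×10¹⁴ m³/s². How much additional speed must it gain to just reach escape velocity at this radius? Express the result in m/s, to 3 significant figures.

r = 6371 + 760.5 = 7131.5 km = 7.1315×10⁶ m.
Circular speed v_c = √(μ/r) = 7476 m/s.
Escape speed v_esc = √(2μ/r) = √2 × v_c = 10570 m/s.
Δv = v_esc − v_c = 3097 m/s.

Δv ≈ 3100 m/s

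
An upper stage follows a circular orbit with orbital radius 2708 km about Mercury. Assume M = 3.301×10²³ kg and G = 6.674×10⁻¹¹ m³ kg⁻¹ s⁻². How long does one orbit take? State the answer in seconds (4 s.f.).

μ = GM = 6.674×10⁻¹¹ × 3.301×10²³ = 2.203×10¹³ m³/s².
r = 2708 km = 2.708×10⁶ m.
Kepler's third law: T = 2π√(r³/μ) = 2π√((2.708×10⁶)³ / 2.203×10¹³).
r³/μ = 9.014×10⁵ s², so T = 2π × 9.494×10² = 5.965×10³ s.

T ≈ 5965 seconds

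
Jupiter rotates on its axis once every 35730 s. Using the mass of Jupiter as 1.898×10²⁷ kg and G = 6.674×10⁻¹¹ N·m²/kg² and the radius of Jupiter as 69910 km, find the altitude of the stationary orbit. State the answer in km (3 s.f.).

μ = GM = 6.674×10⁻¹¹ × 1.898×10²⁷ = 1.267×10¹⁷ m³/s².
A synchronous orbit has period T, so by Kepler's third law a = (μT²/4π²)^(1/3).
μT²/4π² = 1.267×10¹⁷ × (3.573×10⁴)² / 39.48 = 4.096×10²⁴ m³.
a = 1.600×10⁸ m = 1.6000×10⁵ km.
Altitude h = a − R = 1.6000×10⁵ − 69910 = 90094 km.

h_sync ≈ 90100 km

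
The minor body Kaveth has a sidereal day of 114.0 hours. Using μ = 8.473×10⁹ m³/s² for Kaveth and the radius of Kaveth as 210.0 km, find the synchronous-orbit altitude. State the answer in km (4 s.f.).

T = 114.0 hours = 4.104×10⁵ s.
A synchronous orbit has period T, so by Kepler's third law a = (μT²/4π²)^(1/3).
μT²/4π² = 8.473×10⁹ × (4.104×10⁵)² / 39.48 = 3.615×10¹⁹ m³.
a = 3.306×10⁶ m = 3306.5 km.
Altitude h = a − R = 3306.5 − 210.0 = 3096.5 km.

h_sync ≈ 3096 km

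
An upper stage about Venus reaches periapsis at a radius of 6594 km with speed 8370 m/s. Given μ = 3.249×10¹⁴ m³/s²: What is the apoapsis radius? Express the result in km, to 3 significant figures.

apoapsis radius ≈ 16200 km

r_p = 6.594×10⁶ m.
Specific energy ε = v²/2 − μ/r = -1.424×10⁷ J/kg, so a = −μ/(2ε) = 1.141×10⁷ m.
The apsides satisfy r_p + r_a = 2a, so the apoapsis radius is 2a − r_p = 1.622×10⁷ m = 16216 km.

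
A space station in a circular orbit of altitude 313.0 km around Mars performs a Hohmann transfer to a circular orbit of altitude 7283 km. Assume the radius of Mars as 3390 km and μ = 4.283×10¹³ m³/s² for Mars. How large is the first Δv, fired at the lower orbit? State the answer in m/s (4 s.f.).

r₁ = 3390 + 313.0 = 3703.0 km = 3.7030×10⁶ m.
r₂ = 3390 + 7283 = 10673 km = 1.0673×10⁷ m.
Transfer ellipse a_t = (r₁ + r₂)/2 = 7.188×10⁶ m.
At r₁: circular v_c1 = √(μ/r₁) = 3401 m/s; transfer-periapsis v_p = √[μ(2/r₁ − 1/a_t)] = 4144 m/s.
Δv₁ = v_p − v_c1 = 743.2 m/s.

Δv ≈ 743.2 m/s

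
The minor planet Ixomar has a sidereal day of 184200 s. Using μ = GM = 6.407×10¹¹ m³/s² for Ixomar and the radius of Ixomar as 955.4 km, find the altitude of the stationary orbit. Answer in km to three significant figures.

h_sync ≈ 7240 km

A synchronous orbit has period T, so by Kepler's third law a = (μT²/4π²)^(1/3).
μT²/4π² = 6.407×10¹¹ × (1.842×10⁵)² / 39.48 = 5.506×10²⁰ m³.
a = 8.196×10⁶ m = 8196.4 km.
Altitude h = a − R = 8196.4 − 955.4 = 7241.0 km.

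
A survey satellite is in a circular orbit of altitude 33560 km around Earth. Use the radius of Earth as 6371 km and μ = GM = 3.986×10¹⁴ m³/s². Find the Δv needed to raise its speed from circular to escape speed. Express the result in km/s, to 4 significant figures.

Δv ≈ 1.309 km/s

r = 6371 + 33560 = 39931 km = 3.9931×10⁷ m.
Circular speed v_c = √(μ/r) = 3159 m/s.
Escape speed v_esc = √(2μ/r) = √2 × v_c = 4468 m/s.
Δv = v_esc − v_c = 1309 m/s = 1.309 km/s.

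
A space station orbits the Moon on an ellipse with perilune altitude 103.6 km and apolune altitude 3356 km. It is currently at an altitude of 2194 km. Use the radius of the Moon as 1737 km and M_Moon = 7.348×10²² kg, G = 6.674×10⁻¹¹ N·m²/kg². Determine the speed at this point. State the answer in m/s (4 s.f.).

v ≈ 1039 m/s

μ = GM = 6.674×10⁻¹¹ × 7.348×10²² = 4.904×10¹² m³/s².
r_p = 1737 + 103.6 = 1840.6 km = 1.8406×10⁶ m.
r_a = 1737 + 3356 = 5093.0 km = 5.0930×10⁶ m.
r = 1737 + 2194 = 3931.0 km = 3.931×10⁶ m.
Semi-major axis a = (r_p + r_a)/2 = 3466.8 km = 3.467×10⁶ m.
Vis-viva: v² = μ(2/r − 1/a) = 4.904×10¹² × (5.088×10⁻⁷ − 2.885×10⁻⁷) = 1.080×10⁶ m²/s².
v = 1039 m/s.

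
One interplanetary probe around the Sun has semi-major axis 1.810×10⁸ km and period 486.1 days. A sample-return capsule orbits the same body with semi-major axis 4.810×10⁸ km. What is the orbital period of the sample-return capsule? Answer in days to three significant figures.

T₂ ≈ 2110 days

Kepler's third law: T² ∝ a³, so T₂ = T₁ (a₂/a₁)^(3/2).
a₂/a₁ = 2.657, (a₂/a₁)^(3/2) = 4.332.
T₂ = 486.1 × 4.332 = 2106 days.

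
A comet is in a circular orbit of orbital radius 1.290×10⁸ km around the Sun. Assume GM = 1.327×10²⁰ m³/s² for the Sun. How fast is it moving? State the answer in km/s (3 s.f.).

r = 1.290×10⁸ km = 1.290×10¹¹ m.
For a circular orbit v = √(μ/r) = √(1.327×10²⁰ / 1.290×10¹¹) = √(1.029×10⁹) = 32070 m/s.
That is 32.07 km/s.

v ≈ 32.1 km/s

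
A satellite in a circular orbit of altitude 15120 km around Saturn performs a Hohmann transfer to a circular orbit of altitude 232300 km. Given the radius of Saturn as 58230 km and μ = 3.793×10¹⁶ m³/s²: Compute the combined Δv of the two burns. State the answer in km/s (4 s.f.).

Δv_total ≈ 10.17 km/s

r₁ = 58230 + 15120 = 73350 km = 7.3350×10⁷ m.
r₂ = 58230 + 232300 = 290530 km = 2.9053×10⁸ m.
Transfer ellipse a_t = (r₁ + r₂)/2 = 1.819×10⁸ m.
At r₁: circular v_c1 = √(μ/r₁) = 22740 m/s; transfer-perikrone v_p = √[μ(2/r₁ − 1/a_t)] = 28740 m/s.
Δv₁ = v_p − v_c1 = 5996 m/s.
At r₂: circular v_c2 = √(μ/r₂) = 11430 m/s; transfer-apokrone v_a = √[μ(2/r₂ − 1/a_t)] = 7255 m/s.
Δv₂ = v_c2 − v_a = 4171 m/s.
Total Δv = Δv₁ + Δv₂ = 10170 m/s = 10.17 km/s.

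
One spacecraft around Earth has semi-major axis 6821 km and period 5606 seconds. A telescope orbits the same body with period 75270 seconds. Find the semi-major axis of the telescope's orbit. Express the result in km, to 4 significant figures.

Kepler's third law: a³ ∝ T², so a₂ = a₁ (T₂/T₁)^(2/3).
T₂/T₁ = 13.43, (T₂/T₁)^(2/3) = 5.649.
a₂ = 6821 × 5.649 = 38530 km.

a₂ ≈ 38530 km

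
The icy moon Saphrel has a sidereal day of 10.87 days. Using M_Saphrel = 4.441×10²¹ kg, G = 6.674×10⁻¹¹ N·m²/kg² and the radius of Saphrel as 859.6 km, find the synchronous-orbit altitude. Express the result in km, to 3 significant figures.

h_sync ≈ 17900 km

μ = GM = 6.674×10⁻¹¹ × 4.441×10²¹ = 2.964×10¹¹ m³/s².
T = 10.87 days = 9.392×10⁵ s.
A synchronous orbit has period T, so by Kepler's third law a = (μT²/4π²)^(1/3).
μT²/4π² = 2.964×10¹¹ × (9.392×10⁵)² / 39.48 = 6.622×10²¹ m³.
a = 1.878×10⁷ m = 18779 km.
Altitude h = a − R = 18779 − 859.6 = 17919 km.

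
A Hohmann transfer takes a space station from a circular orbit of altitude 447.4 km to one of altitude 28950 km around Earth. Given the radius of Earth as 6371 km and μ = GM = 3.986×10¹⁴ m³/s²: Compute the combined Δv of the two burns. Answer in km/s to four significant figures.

Δv_total ≈ 3.702 km/s

r₁ = 6371 + 447.4 = 6818.4 km = 6.8184×10⁶ m.
r₂ = 6371 + 28950 = 35321 km = 3.5321×10⁷ m.
Transfer ellipse a_t = (r₁ + r₂)/2 = 2.107×10⁷ m.
At r₁: circular v_c1 = √(μ/r₁) = 7646 m/s; transfer-perigee v_p = √[μ(2/r₁ − 1/a_t)] = 9900 m/s.
Δv₁ = v_p − v_c1 = 2254 m/s.
At r₂: circular v_c2 = √(μ/r₂) = 3359 m/s; transfer-apogee v_a = √[μ(2/r₂ − 1/a_t)] = 1911 m/s.
Δv₂ = v_c2 − v_a = 1448 m/s.
Total Δv = Δv₁ + Δv₂ = 3702 m/s = 3.702 km/s.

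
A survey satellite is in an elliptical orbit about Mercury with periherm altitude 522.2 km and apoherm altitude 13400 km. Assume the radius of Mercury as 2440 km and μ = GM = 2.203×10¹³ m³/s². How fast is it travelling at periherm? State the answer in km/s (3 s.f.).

r_p = 2440 + 522.2 = 2962.2 km = 2.9622×10⁶ m.
r_a = 2440 + 13400 = 15840 km = 1.5840×10⁷ m.
Semi-major axis a = (r_p + r_a)/2 = 9401.1 km = 9.401×10⁶ m.
Vis-viva: v² = μ(2/r − 1/a) = 2.203×10¹³ × (6.752×10⁻⁷ − 1.064×10⁻⁷) = 1.253×10⁷ m²/s².
v = 3540 m/s = 3.540 km/s.

v ≈ 3.54 km/s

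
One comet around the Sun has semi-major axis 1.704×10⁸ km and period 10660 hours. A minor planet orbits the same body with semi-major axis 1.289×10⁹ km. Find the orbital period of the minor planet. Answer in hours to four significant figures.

T₂ ≈ 2.218×10⁵ hours

Kepler's third law: T² ∝ a³, so T₂ = T₁ (a₂/a₁)^(3/2).
a₂/a₁ = 7.565, (a₂/a₁)^(3/2) = 20.81.
T₂ = 10660 × 20.81 = 2.218×10⁵ hours.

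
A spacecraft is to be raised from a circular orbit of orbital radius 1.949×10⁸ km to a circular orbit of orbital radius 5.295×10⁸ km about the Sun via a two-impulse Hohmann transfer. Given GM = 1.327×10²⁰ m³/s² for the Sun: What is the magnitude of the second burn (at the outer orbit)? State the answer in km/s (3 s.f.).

Δv ≈ 4.22 km/s

r₁ = 1.949×10⁸ km = 1.949×10¹¹ m.
r₂ = 5.295×10⁸ km = 5.295×10¹¹ m.
Transfer ellipse a_t = (r₁ + r₂)/2 = 3.622×10¹¹ m.
At r₁: circular v_c1 = √(μ/r₁) = 26090 m/s; transfer-perihelion v_p = √[μ(2/r₁ − 1/a_t)] = 31550 m/s.
At r₂: circular v_c2 = √(μ/r₂) = 15830 m/s; transfer-aphelion v_a = √[μ(2/r₂ − 1/a_t)] = 11610 m/s.
Δv₂ = v_c2 − v_a = 4218 m/s.
= 4.218 km/s.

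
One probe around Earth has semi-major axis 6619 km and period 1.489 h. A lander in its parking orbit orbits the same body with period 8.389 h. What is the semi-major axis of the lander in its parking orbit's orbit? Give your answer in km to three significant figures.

Kepler's third law: a³ ∝ T², so a₂ = a₁ (T₂/T₁)^(2/3).
T₂/T₁ = 5.634, (T₂/T₁)^(2/3) = 3.166.
a₂ = 6619 × 3.166 = 20960 km.

a₂ ≈ 21000 km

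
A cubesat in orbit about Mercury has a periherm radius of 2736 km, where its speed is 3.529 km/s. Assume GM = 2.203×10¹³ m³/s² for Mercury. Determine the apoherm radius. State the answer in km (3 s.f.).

r_p = 2.736×10⁶ m.
Specific energy ε = v²/2 − μ/r = -1.825×10⁶ J/kg, so a = −μ/(2ε) = 6.036×10⁶ m.
The apsides satisfy r_p + r_a = 2a, so the apoherm radius is 2a − r_p = 9.335×10⁶ m = 9335.4 km.

apoherm radius ≈ 9340 km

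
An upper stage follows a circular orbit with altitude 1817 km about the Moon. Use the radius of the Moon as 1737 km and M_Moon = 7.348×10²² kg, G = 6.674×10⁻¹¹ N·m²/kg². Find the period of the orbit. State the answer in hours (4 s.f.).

T ≈ 5.281 hours

μ = GM = 6.674×10⁻¹¹ × 7.348×10²² = 4.904×10¹² m³/s².
r = 1737 + 1817 = 3554.0 km = 3.5540×10⁶ m.
Kepler's third law: T = 2π√(r³/μ) = 2π√((3.554×10⁶)³ / 4.904×10¹²).
r³/μ = 9.154×10⁶ s², so T = 2π × 3.026×10³ = 1.901×10⁴ s.
Converting: 1.901×10⁴ s ÷ 3600 = 5.281 hours.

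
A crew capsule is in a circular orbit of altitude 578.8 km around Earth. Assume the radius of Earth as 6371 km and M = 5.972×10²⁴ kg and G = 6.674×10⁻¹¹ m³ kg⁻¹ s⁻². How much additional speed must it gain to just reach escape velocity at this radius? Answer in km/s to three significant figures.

μ = GM = 6.674×10⁻¹¹ × 5.972×10²⁴ = 3.986×10¹⁴ m³/s².
r = 6371 + 578.8 = 6949.8 km = 6.9498×10⁶ m.
Circular speed v_c = √(μ/r) = 7573 m/s.
Escape speed v_esc = √(2μ/r) = √2 × v_c = 10710 m/s.
Δv = v_esc − v_c = 3137 m/s = 3.137 km/s.

Δv ≈ 3.14 km/s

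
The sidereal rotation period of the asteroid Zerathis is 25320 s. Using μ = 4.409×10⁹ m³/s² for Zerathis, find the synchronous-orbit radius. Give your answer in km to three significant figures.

r_sync ≈ 415 km

A synchronous orbit has period T, so by Kepler's third law a = (μT²/4π²)^(1/3).
μT²/4π² = 4.409×10⁹ × (2.532×10⁴)² / 39.48 = 7.160×10¹⁶ m³.
a = 4.152×10⁵ m = 415.24 km.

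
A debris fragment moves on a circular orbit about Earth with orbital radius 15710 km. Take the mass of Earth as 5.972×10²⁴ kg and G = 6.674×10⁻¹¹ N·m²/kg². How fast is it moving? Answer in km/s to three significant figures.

μ = GM = 6.674×10⁻¹¹ × 5.972×10²⁴ = 3.986×10¹⁴ m³/s².
r = 15710 km = 1.571×10⁷ m.
For a circular orbit v = √(μ/r) = √(3.986×10¹⁴ / 1.571×10⁷) = √(2.537×10⁷) = 5037 m/s.
That is 5.037 km/s.

v ≈ 5.04 km/s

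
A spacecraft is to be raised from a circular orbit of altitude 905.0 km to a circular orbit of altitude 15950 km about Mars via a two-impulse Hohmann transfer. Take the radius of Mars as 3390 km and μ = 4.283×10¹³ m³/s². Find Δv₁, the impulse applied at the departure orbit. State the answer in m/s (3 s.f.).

r₁ = 3390 + 905.0 = 4295.0 km = 4.2950×10⁶ m.
r₂ = 3390 + 15950 = 19340 km = 1.9340×10⁷ m.
Transfer ellipse a_t = (r₁ + r₂)/2 = 1.182×10⁷ m.
At r₁: circular v_c1 = √(μ/r₁) = 3158 m/s; transfer-periapsis v_p = √[μ(2/r₁ − 1/a_t)] = 4040 m/s.
Δv₁ = v_p − v_c1 = 881.9 m/s.

Δv ≈ 882 m/s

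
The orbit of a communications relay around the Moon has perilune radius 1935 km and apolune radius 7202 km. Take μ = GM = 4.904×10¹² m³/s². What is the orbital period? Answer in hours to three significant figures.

Semi-major axis a = (r_p + r_a)/2 = (1935.0 + 7202.0)/2 = 4568.5 km = 4.568×10⁶ m.
By Kepler's third law T = 2π√(a³/μ) = 2π × 4.409×10³ = 2.771×10⁴ s.
= 7.696 hours.

T ≈ 7.70 hours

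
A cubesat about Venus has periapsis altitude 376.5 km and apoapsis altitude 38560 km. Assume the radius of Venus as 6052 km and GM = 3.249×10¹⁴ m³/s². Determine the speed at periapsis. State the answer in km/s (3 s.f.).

r_p = 6052 + 376.5 = 6428.5 km = 6.4285×10⁶ m.
r_a = 6052 + 38560 = 44612 km = 4.4612×10⁷ m.
Semi-major axis a = (r_p + r_a)/2 = 25520 km = 2.552×10⁷ m.
Vis-viva: v² = μ(2/r − 1/a) = 3.249×10¹⁴ × (3.111×10⁻⁷ − 3.918×10⁻⁸) = 8.835×10⁷ m²/s².
v = 9399 m/s = 9.399 km/s.

v ≈ 9.40 km/s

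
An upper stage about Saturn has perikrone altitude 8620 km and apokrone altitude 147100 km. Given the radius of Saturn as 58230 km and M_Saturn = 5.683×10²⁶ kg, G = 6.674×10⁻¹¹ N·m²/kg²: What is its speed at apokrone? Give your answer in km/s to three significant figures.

v ≈ 9.53 km/s

μ = GM = 6.674×10⁻¹¹ × 5.683×10²⁶ = 3.793×10¹⁶ m³/s².
r_p = 58230 + 8620 = 66850 km = 6.6850×10⁷ m.
r_a = 58230 + 147100 = 205330 km = 2.0533×10⁸ m.
Semi-major axis a = (r_p + r_a)/2 = 1.3609×10⁵ km = 1.361×10⁸ m.
Vis-viva: v² = μ(2/r − 1/a) = 3.793×10¹⁶ × (9.740×10⁻⁹ − 7.348×10⁻⁹) = 9.074×10⁷ m²/s².
v = 9526 m/s = 9.526 km/s.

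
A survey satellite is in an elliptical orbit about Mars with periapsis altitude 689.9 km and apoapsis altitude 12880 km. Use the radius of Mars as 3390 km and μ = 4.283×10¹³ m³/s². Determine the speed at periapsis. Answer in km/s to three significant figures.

r_p = 3390 + 689.9 = 4079.9 km = 4.0799×10⁶ m.
r_a = 3390 + 12880 = 16270 km = 1.6270×10⁷ m.
Semi-major axis a = (r_p + r_a)/2 = 10175 km = 1.017×10⁷ m.
Vis-viva: v² = μ(2/r − 1/a) = 4.283×10¹³ × (4.902×10⁻⁷ − 9.828×10⁻⁸) = 1.679×10⁷ m²/s².
v = 4097 m/s = 4.097 km/s.

v ≈ 4.10 km/s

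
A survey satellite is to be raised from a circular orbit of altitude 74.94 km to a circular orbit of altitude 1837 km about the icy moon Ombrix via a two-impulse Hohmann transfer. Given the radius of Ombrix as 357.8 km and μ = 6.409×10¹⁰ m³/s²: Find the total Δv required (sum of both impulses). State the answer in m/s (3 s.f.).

r₁ = 357.8 + 74.94 = 432.74 km = 4.3274×10⁵ m.
r₂ = 357.8 + 1837 = 2194.8 km = 2.1948×10⁶ m.
Transfer ellipse a_t = (r₁ + r₂)/2 = 1.314×10⁶ m.
At r₁: circular v_c1 = √(μ/r₁) = 384.8 m/s; transfer-periapsis v_p = √[μ(2/r₁ − 1/a_t)] = 497.4 m/s.
Δv₁ = v_p − v_c1 = 112.6 m/s.
At r₂: circular v_c2 = √(μ/r₂) = 170.9 m/s; transfer-apoapsis v_a = √[μ(2/r₂ − 1/a_t)] = 98.07 m/s.
Δv₂ = v_c2 − v_a = 72.81 m/s.
Total Δv = Δv₁ + Δv₂ = 185.4 m/s.

Δv_total ≈ 185 m/s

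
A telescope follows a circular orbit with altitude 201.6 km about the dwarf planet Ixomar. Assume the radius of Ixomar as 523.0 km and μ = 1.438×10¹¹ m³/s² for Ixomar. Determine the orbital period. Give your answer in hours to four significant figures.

r = 523.0 + 201.6 = 724.60 km = 7.2460×10⁵ m.
Kepler's third law: T = 2π√(r³/μ) = 2π√((7.246×10⁵)³ / 1.438×10¹¹).
r³/μ = 2.646×10⁶ s², so T = 2π × 1.627×10³ = 1.022×10⁴ s.
Converting: 1.022×10⁴ s ÷ 3600 = 2.839 hours.

T ≈ 2.839 hours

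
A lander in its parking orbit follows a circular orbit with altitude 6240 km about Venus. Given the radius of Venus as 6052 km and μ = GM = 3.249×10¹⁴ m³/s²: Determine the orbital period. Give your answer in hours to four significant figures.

r = 6052 + 6240 = 12292 km = 1.2292×10⁷ m.
Kepler's third law: T = 2π√(r³/μ) = 2π√((1.229×10⁷)³ / 3.249×10¹⁴).
r³/μ = 5.716×10⁶ s², so T = 2π × 2.391×10³ = 1.502×10⁴ s.
Converting: 1.502×10⁴ s ÷ 3600 = 4.173 hours.

T ≈ 4.173 hours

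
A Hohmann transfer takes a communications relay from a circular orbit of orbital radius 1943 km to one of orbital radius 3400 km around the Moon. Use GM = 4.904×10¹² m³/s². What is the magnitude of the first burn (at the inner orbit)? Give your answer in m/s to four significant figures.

Δv ≈ 203.6 m/s

r₁ = 1943 km = 1.943×10⁶ m.
r₂ = 3400 km = 3.400×10⁶ m.
Transfer ellipse a_t = (r₁ + r₂)/2 = 2.672×10⁶ m.
At r₁: circular v_c1 = √(μ/r₁) = 1589 m/s; transfer-perilune v_p = √[μ(2/r₁ − 1/a_t)] = 1792 m/s.
Δv₁ = v_p − v_c1 = 203.6 m/s.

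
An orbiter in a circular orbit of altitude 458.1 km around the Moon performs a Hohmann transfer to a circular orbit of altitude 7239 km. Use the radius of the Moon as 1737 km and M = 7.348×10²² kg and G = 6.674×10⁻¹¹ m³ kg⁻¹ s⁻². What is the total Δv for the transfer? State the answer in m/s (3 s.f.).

μ = GM = 6.674×10⁻¹¹ × 7.348×10²² = 4.904×10¹² m³/s².
r₁ = 1737 + 458.1 = 2195.1 km = 2.1951×10⁶ m.
r₂ = 1737 + 7239 = 8976.0 km = 8.9760×10⁶ m.
Transfer ellipse a_t = (r₁ + r₂)/2 = 5.586×10⁶ m.
At r₁: circular v_c1 = √(μ/r₁) = 1495 m/s; transfer-perilune v_p = √[μ(2/r₁ − 1/a_t)] = 1895 m/s.
Δv₁ = v_p − v_c1 = 400.1 m/s.
At r₂: circular v_c2 = √(μ/r₂) = 739.2 m/s; transfer-apolune v_a = √[μ(2/r₂ − 1/a_t)] = 463.4 m/s.
Δv₂ = v_c2 − v_a = 275.8 m/s.
Total Δv = Δv₁ + Δv₂ = 675.9 m/s.

Δv_total ≈ 676 m/s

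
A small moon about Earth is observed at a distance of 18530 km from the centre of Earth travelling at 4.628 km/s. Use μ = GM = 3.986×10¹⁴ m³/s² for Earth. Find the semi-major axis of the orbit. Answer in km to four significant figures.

a ≈ 18450 km

r = 1.853×10⁷ m.
Specific orbital energy ε = v²/2 − μ/r = (4628)²/2 − 3.986×10¹⁴/1.853×10⁷ = -1.080×10⁷ J/kg.
Since ε = −μ/(2a), a = −μ/(2ε) = 1.845×10⁷ m = 18451 km.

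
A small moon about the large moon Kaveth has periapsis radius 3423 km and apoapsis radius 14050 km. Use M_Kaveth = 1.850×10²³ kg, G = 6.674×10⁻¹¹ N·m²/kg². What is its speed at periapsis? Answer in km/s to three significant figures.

μ = GM = 6.674×10⁻¹¹ × 1.850×10²³ = 1.235×10¹³ m³/s².
Semi-major axis a = (r_p + r_a)/2 = 8736.5 km = 8.736×10⁶ m.
Vis-viva: v² = μ(2/r − 1/a) = 1.235×10¹³ × (5.843×10⁻⁷ − 1.145×10⁻⁷) = 5.801×10⁶ m²/s².
v = 2408 m/s = 2.408 km/s.

v ≈ 2.41 km/s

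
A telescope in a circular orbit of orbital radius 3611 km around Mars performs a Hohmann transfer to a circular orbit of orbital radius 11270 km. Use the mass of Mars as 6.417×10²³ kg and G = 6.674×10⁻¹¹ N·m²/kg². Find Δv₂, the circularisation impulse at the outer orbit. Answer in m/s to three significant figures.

μ = GM = 6.674×10⁻¹¹ × 6.417×10²³ = 4.283×10¹³ m³/s².
r₁ = 3611 km = 3.611×10⁶ m.
r₂ = 11270 km = 1.127×10⁷ m.
Transfer ellipse a_t = (r₁ + r₂)/2 = 7.440×10⁶ m.
At r₁: circular v_c1 = √(μ/r₁) = 3444 m/s; transfer-periapsis v_p = √[μ(2/r₁ − 1/a_t)] = 4238 m/s.
At r₂: circular v_c2 = √(μ/r₂) = 1949 m/s; transfer-apoapsis v_a = √[μ(2/r₂ − 1/a_t)] = 1358 m/s.
Δv₂ = v_c2 − v_a = 591.4 m/s.

Δv ≈ 591 m/s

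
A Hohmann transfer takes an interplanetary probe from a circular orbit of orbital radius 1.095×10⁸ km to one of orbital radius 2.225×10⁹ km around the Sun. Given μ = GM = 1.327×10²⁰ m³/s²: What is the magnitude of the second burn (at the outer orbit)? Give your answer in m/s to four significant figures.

r₁ = 1.095×10⁸ km = 1.095×10¹¹ m.
r₂ = 2.225×10⁹ km = 2.225×10¹² m.
Transfer ellipse a_t = (r₁ + r₂)/2 = 1.167×10¹² m.
At r₁: circular v_c1 = √(μ/r₁) = 34810 m/s; transfer-perihelion v_p = √[μ(2/r₁ − 1/a_t)] = 48060 m/s.
At r₂: circular v_c2 = √(μ/r₂) = 7723 m/s; transfer-aphelion v_a = √[μ(2/r₂ − 1/a_t)] = 2365 m/s.
Δv₂ = v_c2 − v_a = 5357 m/s.

Δv ≈ 5357 m/s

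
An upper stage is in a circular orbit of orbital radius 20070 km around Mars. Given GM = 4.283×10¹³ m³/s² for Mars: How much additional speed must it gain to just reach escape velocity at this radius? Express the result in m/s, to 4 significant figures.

Δv ≈ 605.1 m/s

r = 20070 km = 2.007×10⁷ m.
Circular speed v_c = √(μ/r) = 1461 m/s.
Escape speed v_esc = √(2μ/r) = √2 × v_c = 2066 m/s.
Δv = v_esc − v_c = 605.1 m/s.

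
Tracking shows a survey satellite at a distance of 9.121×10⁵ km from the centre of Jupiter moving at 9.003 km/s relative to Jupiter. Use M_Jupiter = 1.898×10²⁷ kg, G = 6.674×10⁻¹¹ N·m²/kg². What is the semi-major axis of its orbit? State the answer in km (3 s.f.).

μ = GM = 6.674×10⁻¹¹ × 1.898×10²⁷ = 1.267×10¹⁷ m³/s².
r = 9.121×10⁸ m.
Vis-viva rearranged: 1/a = 2/r − v²/μ = 2.193×10⁻⁹ − 6.399×10⁻¹⁰ = 1.553×10⁻⁹ m⁻¹.
a = 6.440×10⁸ m = 6.4397×10⁵ km.

a ≈ 6.44×10⁵ km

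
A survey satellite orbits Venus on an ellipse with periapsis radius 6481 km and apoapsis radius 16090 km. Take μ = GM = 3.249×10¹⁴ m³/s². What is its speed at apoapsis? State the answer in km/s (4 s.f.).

Semi-major axis a = (r_p + r_a)/2 = 11286 km = 1.129×10⁷ m.
Vis-viva: v² = μ(2/r − 1/a) = 3.249×10¹⁴ × (1.243×10⁻⁷ − 8.861×10⁻⁸) = 1.160×10⁷ m²/s².
v = 3405 m/s = 3.405 km/s.

v ≈ 3.405 km/s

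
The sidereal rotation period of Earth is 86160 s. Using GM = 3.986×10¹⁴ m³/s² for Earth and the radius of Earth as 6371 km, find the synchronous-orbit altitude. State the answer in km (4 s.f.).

h_sync ≈ 35790 km

A synchronous orbit has period T, so by Kepler's third law a = (μT²/4π²)^(1/3).
μT²/4π² = 3.986×10¹⁴ × (8.616×10⁴)² / 39.48 = 7.495×10²² m³.
a = 4.216×10⁷ m = 42163 km.
Altitude h = a − R = 42163 − 6371 = 35792 km.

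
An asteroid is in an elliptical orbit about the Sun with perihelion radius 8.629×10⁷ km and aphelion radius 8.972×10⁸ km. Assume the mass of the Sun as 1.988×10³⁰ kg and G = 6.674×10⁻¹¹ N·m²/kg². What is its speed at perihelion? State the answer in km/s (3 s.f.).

v ≈ 53.0 km/s

μ = GM = 6.674×10⁻¹¹ × 1.988×10³⁰ = 1.327×10²⁰ m³/s².
Semi-major axis a = (r_p + r_a)/2 = 4.9174×10⁸ km = 4.917×10¹¹ m.
Vis-viva: v² = μ(2/r − 1/a) = 1.327×10²⁰ × (2.318×10⁻¹¹ − 2.034×10⁻¹²) = 2.805×10⁹ m²/s².
v = 52970 m/s = 52.97 km/s.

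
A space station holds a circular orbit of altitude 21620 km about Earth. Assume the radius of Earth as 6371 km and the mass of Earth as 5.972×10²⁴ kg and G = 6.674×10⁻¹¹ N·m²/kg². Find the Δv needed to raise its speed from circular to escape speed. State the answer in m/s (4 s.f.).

μ = GM = 6.674×10⁻¹¹ × 5.972×10²⁴ = 3.986×10¹⁴ m³/s².
r = 6371 + 21620 = 27991 km = 2.7991×10⁷ m.
Circular speed v_c = √(μ/r) = 3773 m/s.
Escape speed v_esc = √(2μ/r) = √2 × v_c = 5337 m/s.
Δv = v_esc − v_c = 1563 m/s.

Δv ≈ 1563 m/s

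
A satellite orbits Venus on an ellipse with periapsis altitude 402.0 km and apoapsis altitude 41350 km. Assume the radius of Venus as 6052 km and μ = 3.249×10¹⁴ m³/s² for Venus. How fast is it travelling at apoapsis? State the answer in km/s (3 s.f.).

r_p = 6052 + 402.0 = 6454.0 km = 6.4540×10⁶ m.
r_a = 6052 + 41350 = 47402 km = 4.7402×10⁷ m.
Semi-major axis a = (r_p + r_a)/2 = 26928 km = 2.693×10⁷ m.
Vis-viva: v² = μ(2/r − 1/a) = 3.249×10¹⁴ × (4.219×10⁻⁸ − 3.714×10⁻⁸) = 1.643×10⁶ m²/s².
v = 1282 m/s = 1.282 km/s.

v ≈ 1.28 km/s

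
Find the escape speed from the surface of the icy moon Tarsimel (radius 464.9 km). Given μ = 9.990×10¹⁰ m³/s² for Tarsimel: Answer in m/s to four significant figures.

v_esc ≈ 655.6 m/s

r = R = 4.649×10⁵ m.
Escape speed v_esc = √(2μ/r) = √(2 × 9.990×10¹⁰ / 4.649×10⁵) = √(4.298×10⁵) = 655.6 m/s.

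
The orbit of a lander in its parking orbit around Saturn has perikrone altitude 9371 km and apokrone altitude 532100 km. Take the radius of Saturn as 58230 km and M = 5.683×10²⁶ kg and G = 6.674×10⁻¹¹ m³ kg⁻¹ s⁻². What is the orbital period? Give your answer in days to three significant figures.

μ = GM = 6.674×10⁻¹¹ × 5.683×10²⁶ = 3.793×10¹⁶ m³/s².
r_p = 58230 + 9371 = 67601 km = 6.7601×10⁷ m.
r_a = 58230 + 532100 = 590330 km = 5.9033×10⁸ m.
Semi-major axis a = (r_p + r_a)/2 = (67601 + 5.9033×10⁵)/2 = 3.2897×10⁵ km = 3.290×10⁸ m.
By Kepler's third law T = 2π√(a³/μ) = 2π × 3.064×10⁴ = 1.925×10⁵ s.
= 2.228 days.

T ≈ 2.23 days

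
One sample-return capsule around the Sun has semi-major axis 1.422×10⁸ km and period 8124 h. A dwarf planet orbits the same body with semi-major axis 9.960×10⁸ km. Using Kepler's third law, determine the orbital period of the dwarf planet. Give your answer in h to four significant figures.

T₂ ≈ 1.506×10⁵ h

Kepler's third law: T² ∝ a³, so T₂ = T₁ (a₂/a₁)^(3/2).
a₂/a₁ = 7.004, (a₂/a₁)^(3/2) = 18.54.
T₂ = 8124 × 18.54 = 1.506×10⁵ h.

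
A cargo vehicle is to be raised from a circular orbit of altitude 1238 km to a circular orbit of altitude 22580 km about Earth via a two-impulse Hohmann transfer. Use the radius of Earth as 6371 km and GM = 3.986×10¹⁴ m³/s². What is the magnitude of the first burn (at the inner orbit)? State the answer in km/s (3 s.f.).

r₁ = 6371 + 1238 = 7609.0 km = 7.6090×10⁶ m.
r₂ = 6371 + 22580 = 28951 km = 2.8951×10⁷ m.
Transfer ellipse a_t = (r₁ + r₂)/2 = 1.828×10⁷ m.
At r₁: circular v_c1 = √(μ/r₁) = 7238 m/s; transfer-perigee v_p = √[μ(2/r₁ − 1/a_t)] = 9109 m/s.
Δv₁ = v_p − v_c1 = 1871 m/s.
= 1.871 km/s.

Δv ≈ 1.87 km/s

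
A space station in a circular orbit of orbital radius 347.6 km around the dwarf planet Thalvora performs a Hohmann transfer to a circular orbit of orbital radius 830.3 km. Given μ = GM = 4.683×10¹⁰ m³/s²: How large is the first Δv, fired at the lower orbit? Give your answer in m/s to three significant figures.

r₁ = 347.6 km = 3.476×10⁵ m.
r₂ = 830.3 km = 8.303×10⁵ m.
Transfer ellipse a_t = (r₁ + r₂)/2 = 5.890×10⁵ m.
At r₁: circular v_c1 = √(μ/r₁) = 367.0 m/s; transfer-periapsis v_p = √[μ(2/r₁ − 1/a_t)] = 435.8 m/s.
Δv₁ = v_p − v_c1 = 68.77 m/s.

Δv ≈ 68.8 m/s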